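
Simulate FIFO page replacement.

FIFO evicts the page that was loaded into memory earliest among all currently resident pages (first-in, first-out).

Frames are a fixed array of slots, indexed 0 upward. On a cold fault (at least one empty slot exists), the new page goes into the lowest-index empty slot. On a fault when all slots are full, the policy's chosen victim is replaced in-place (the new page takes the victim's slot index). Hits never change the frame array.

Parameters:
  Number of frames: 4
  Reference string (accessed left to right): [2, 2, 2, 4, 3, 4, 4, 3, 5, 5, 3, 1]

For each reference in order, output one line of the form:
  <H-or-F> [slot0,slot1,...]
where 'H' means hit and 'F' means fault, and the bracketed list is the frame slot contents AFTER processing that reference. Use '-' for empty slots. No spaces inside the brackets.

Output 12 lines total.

F [2,-,-,-]
H [2,-,-,-]
H [2,-,-,-]
F [2,4,-,-]
F [2,4,3,-]
H [2,4,3,-]
H [2,4,3,-]
H [2,4,3,-]
F [2,4,3,5]
H [2,4,3,5]
H [2,4,3,5]
F [1,4,3,5]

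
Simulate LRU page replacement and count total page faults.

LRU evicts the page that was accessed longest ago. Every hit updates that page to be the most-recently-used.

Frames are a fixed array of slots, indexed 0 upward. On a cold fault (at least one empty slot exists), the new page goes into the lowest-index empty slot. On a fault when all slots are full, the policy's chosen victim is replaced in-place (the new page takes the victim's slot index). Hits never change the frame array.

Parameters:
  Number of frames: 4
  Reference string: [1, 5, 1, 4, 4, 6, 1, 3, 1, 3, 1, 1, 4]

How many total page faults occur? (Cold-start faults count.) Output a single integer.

Answer: 5

Derivation:
Step 0: ref 1 → FAULT, frames=[1,-,-,-]
Step 1: ref 5 → FAULT, frames=[1,5,-,-]
Step 2: ref 1 → HIT, frames=[1,5,-,-]
Step 3: ref 4 → FAULT, frames=[1,5,4,-]
Step 4: ref 4 → HIT, frames=[1,5,4,-]
Step 5: ref 6 → FAULT, frames=[1,5,4,6]
Step 6: ref 1 → HIT, frames=[1,5,4,6]
Step 7: ref 3 → FAULT (evict 5), frames=[1,3,4,6]
Step 8: ref 1 → HIT, frames=[1,3,4,6]
Step 9: ref 3 → HIT, frames=[1,3,4,6]
Step 10: ref 1 → HIT, frames=[1,3,4,6]
Step 11: ref 1 → HIT, frames=[1,3,4,6]
Step 12: ref 4 → HIT, frames=[1,3,4,6]
Total faults: 5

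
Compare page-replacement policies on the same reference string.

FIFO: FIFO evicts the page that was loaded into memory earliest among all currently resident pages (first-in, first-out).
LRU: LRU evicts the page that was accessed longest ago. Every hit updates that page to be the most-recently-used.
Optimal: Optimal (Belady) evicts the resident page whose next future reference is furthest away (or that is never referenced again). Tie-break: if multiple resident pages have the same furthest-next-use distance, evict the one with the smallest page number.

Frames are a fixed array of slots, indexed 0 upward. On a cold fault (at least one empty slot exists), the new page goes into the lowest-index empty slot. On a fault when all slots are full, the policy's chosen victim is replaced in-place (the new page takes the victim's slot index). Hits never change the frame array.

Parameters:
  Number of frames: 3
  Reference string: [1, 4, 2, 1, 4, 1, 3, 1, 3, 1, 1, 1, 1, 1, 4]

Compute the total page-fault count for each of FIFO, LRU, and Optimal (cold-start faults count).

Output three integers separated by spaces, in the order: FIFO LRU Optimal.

Answer: 6 4 4

Derivation:
--- FIFO ---
  step 0: ref 1 -> FAULT, frames=[1,-,-] (faults so far: 1)
  step 1: ref 4 -> FAULT, frames=[1,4,-] (faults so far: 2)
  step 2: ref 2 -> FAULT, frames=[1,4,2] (faults so far: 3)
  step 3: ref 1 -> HIT, frames=[1,4,2] (faults so far: 3)
  step 4: ref 4 -> HIT, frames=[1,4,2] (faults so far: 3)
  step 5: ref 1 -> HIT, frames=[1,4,2] (faults so far: 3)
  step 6: ref 3 -> FAULT, evict 1, frames=[3,4,2] (faults so far: 4)
  step 7: ref 1 -> FAULT, evict 4, frames=[3,1,2] (faults so far: 5)
  step 8: ref 3 -> HIT, frames=[3,1,2] (faults so far: 5)
  step 9: ref 1 -> HIT, frames=[3,1,2] (faults so far: 5)
  step 10: ref 1 -> HIT, frames=[3,1,2] (faults so far: 5)
  step 11: ref 1 -> HIT, frames=[3,1,2] (faults so far: 5)
  step 12: ref 1 -> HIT, frames=[3,1,2] (faults so far: 5)
  step 13: ref 1 -> HIT, frames=[3,1,2] (faults so far: 5)
  step 14: ref 4 -> FAULT, evict 2, frames=[3,1,4] (faults so far: 6)
  FIFO total faults: 6
--- LRU ---
  step 0: ref 1 -> FAULT, frames=[1,-,-] (faults so far: 1)
  step 1: ref 4 -> FAULT, frames=[1,4,-] (faults so far: 2)
  step 2: ref 2 -> FAULT, frames=[1,4,2] (faults so far: 3)
  step 3: ref 1 -> HIT, frames=[1,4,2] (faults so far: 3)
  step 4: ref 4 -> HIT, frames=[1,4,2] (faults so far: 3)
  step 5: ref 1 -> HIT, frames=[1,4,2] (faults so far: 3)
  step 6: ref 3 -> FAULT, evict 2, frames=[1,4,3] (faults so far: 4)
  step 7: ref 1 -> HIT, frames=[1,4,3] (faults so far: 4)
  step 8: ref 3 -> HIT, frames=[1,4,3] (faults so far: 4)
  step 9: ref 1 -> HIT, frames=[1,4,3] (faults so far: 4)
  step 10: ref 1 -> HIT, frames=[1,4,3] (faults so far: 4)
  step 11: ref 1 -> HIT, frames=[1,4,3] (faults so far: 4)
  step 12: ref 1 -> HIT, frames=[1,4,3] (faults so far: 4)
  step 13: ref 1 -> HIT, frames=[1,4,3] (faults so far: 4)
  step 14: ref 4 -> HIT, frames=[1,4,3] (faults so far: 4)
  LRU total faults: 4
--- Optimal ---
  step 0: ref 1 -> FAULT, frames=[1,-,-] (faults so far: 1)
  step 1: ref 4 -> FAULT, frames=[1,4,-] (faults so far: 2)
  step 2: ref 2 -> FAULT, frames=[1,4,2] (faults so far: 3)
  step 3: ref 1 -> HIT, frames=[1,4,2] (faults so far: 3)
  step 4: ref 4 -> HIT, frames=[1,4,2] (faults so far: 3)
  step 5: ref 1 -> HIT, frames=[1,4,2] (faults so far: 3)
  step 6: ref 3 -> FAULT, evict 2, frames=[1,4,3] (faults so far: 4)
  step 7: ref 1 -> HIT, frames=[1,4,3] (faults so far: 4)
  step 8: ref 3 -> HIT, frames=[1,4,3] (faults so far: 4)
  step 9: ref 1 -> HIT, frames=[1,4,3] (faults so far: 4)
  step 10: ref 1 -> HIT, frames=[1,4,3] (faults so far: 4)
  step 11: ref 1 -> HIT, frames=[1,4,3] (faults so far: 4)
  step 12: ref 1 -> HIT, frames=[1,4,3] (faults so far: 4)
  step 13: ref 1 -> HIT, frames=[1,4,3] (faults so far: 4)
  step 14: ref 4 -> HIT, frames=[1,4,3] (faults so far: 4)
  Optimal total faults: 4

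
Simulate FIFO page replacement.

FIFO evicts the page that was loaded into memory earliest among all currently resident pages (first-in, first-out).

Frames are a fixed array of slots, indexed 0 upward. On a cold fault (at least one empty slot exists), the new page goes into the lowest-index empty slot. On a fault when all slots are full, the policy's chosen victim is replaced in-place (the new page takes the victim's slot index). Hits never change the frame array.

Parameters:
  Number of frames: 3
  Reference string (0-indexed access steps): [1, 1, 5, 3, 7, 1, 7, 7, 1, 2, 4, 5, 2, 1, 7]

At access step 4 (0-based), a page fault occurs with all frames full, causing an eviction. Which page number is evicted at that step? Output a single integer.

Step 0: ref 1 -> FAULT, frames=[1,-,-]
Step 1: ref 1 -> HIT, frames=[1,-,-]
Step 2: ref 5 -> FAULT, frames=[1,5,-]
Step 3: ref 3 -> FAULT, frames=[1,5,3]
Step 4: ref 7 -> FAULT, evict 1, frames=[7,5,3]
At step 4: evicted page 1

Answer: 1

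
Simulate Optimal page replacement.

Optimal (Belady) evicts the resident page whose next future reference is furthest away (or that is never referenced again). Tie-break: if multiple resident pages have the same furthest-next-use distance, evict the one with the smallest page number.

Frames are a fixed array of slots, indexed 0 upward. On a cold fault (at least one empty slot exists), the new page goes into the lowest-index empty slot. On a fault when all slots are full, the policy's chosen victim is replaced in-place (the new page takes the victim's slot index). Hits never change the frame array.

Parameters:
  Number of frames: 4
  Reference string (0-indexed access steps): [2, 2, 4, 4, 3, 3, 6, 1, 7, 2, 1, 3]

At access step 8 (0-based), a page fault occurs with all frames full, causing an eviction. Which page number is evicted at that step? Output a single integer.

Step 0: ref 2 -> FAULT, frames=[2,-,-,-]
Step 1: ref 2 -> HIT, frames=[2,-,-,-]
Step 2: ref 4 -> FAULT, frames=[2,4,-,-]
Step 3: ref 4 -> HIT, frames=[2,4,-,-]
Step 4: ref 3 -> FAULT, frames=[2,4,3,-]
Step 5: ref 3 -> HIT, frames=[2,4,3,-]
Step 6: ref 6 -> FAULT, frames=[2,4,3,6]
Step 7: ref 1 -> FAULT, evict 4, frames=[2,1,3,6]
Step 8: ref 7 -> FAULT, evict 6, frames=[2,1,3,7]
At step 8: evicted page 6

Answer: 6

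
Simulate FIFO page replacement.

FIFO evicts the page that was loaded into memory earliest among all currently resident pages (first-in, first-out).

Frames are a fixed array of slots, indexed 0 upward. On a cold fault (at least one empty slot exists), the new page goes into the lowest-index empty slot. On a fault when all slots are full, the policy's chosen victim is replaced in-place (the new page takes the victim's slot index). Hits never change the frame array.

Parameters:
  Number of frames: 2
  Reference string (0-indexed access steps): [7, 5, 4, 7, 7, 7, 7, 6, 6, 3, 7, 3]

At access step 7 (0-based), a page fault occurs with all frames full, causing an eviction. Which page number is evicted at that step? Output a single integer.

Answer: 4

Derivation:
Step 0: ref 7 -> FAULT, frames=[7,-]
Step 1: ref 5 -> FAULT, frames=[7,5]
Step 2: ref 4 -> FAULT, evict 7, frames=[4,5]
Step 3: ref 7 -> FAULT, evict 5, frames=[4,7]
Step 4: ref 7 -> HIT, frames=[4,7]
Step 5: ref 7 -> HIT, frames=[4,7]
Step 6: ref 7 -> HIT, frames=[4,7]
Step 7: ref 6 -> FAULT, evict 4, frames=[6,7]
At step 7: evicted page 4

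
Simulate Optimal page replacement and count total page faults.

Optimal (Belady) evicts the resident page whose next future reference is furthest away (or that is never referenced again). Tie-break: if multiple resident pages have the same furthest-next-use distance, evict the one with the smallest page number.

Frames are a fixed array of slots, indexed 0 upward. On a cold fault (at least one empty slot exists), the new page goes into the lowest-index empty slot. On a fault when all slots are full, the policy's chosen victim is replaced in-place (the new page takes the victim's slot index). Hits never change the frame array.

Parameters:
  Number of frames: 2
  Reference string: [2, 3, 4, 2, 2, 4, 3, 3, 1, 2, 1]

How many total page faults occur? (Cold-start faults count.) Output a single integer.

Answer: 5

Derivation:
Step 0: ref 2 → FAULT, frames=[2,-]
Step 1: ref 3 → FAULT, frames=[2,3]
Step 2: ref 4 → FAULT (evict 3), frames=[2,4]
Step 3: ref 2 → HIT, frames=[2,4]
Step 4: ref 2 → HIT, frames=[2,4]
Step 5: ref 4 → HIT, frames=[2,4]
Step 6: ref 3 → FAULT (evict 4), frames=[2,3]
Step 7: ref 3 → HIT, frames=[2,3]
Step 8: ref 1 → FAULT (evict 3), frames=[2,1]
Step 9: ref 2 → HIT, frames=[2,1]
Step 10: ref 1 → HIT, frames=[2,1]
Total faults: 5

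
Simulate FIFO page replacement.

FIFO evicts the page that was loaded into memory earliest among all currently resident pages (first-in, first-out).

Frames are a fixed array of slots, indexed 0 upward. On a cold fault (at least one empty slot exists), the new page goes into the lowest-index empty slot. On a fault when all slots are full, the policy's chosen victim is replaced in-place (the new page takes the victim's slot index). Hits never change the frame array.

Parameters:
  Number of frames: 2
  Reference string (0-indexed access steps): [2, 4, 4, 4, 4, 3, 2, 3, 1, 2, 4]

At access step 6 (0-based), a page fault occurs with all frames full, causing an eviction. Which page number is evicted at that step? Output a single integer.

Answer: 4

Derivation:
Step 0: ref 2 -> FAULT, frames=[2,-]
Step 1: ref 4 -> FAULT, frames=[2,4]
Step 2: ref 4 -> HIT, frames=[2,4]
Step 3: ref 4 -> HIT, frames=[2,4]
Step 4: ref 4 -> HIT, frames=[2,4]
Step 5: ref 3 -> FAULT, evict 2, frames=[3,4]
Step 6: ref 2 -> FAULT, evict 4, frames=[3,2]
At step 6: evicted page 4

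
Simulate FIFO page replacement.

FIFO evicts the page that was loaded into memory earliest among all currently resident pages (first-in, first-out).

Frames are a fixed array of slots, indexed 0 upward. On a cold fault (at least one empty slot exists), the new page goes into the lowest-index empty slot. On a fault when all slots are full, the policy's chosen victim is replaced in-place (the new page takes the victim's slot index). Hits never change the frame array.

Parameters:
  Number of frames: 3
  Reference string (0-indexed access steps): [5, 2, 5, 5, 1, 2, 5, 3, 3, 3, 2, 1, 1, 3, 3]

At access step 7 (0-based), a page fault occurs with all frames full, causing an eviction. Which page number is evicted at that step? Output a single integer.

Step 0: ref 5 -> FAULT, frames=[5,-,-]
Step 1: ref 2 -> FAULT, frames=[5,2,-]
Step 2: ref 5 -> HIT, frames=[5,2,-]
Step 3: ref 5 -> HIT, frames=[5,2,-]
Step 4: ref 1 -> FAULT, frames=[5,2,1]
Step 5: ref 2 -> HIT, frames=[5,2,1]
Step 6: ref 5 -> HIT, frames=[5,2,1]
Step 7: ref 3 -> FAULT, evict 5, frames=[3,2,1]
At step 7: evicted page 5

Answer: 5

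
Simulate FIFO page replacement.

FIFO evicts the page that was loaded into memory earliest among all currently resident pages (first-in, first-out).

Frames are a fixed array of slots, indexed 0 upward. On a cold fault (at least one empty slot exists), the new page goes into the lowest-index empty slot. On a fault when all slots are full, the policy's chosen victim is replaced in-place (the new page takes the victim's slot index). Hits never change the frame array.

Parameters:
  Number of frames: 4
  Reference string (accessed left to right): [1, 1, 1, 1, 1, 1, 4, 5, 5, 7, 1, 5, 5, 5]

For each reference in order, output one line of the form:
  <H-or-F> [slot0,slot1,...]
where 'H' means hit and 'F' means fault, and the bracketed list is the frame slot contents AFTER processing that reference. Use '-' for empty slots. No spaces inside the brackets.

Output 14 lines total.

F [1,-,-,-]
H [1,-,-,-]
H [1,-,-,-]
H [1,-,-,-]
H [1,-,-,-]
H [1,-,-,-]
F [1,4,-,-]
F [1,4,5,-]
H [1,4,5,-]
F [1,4,5,7]
H [1,4,5,7]
H [1,4,5,7]
H [1,4,5,7]
H [1,4,5,7]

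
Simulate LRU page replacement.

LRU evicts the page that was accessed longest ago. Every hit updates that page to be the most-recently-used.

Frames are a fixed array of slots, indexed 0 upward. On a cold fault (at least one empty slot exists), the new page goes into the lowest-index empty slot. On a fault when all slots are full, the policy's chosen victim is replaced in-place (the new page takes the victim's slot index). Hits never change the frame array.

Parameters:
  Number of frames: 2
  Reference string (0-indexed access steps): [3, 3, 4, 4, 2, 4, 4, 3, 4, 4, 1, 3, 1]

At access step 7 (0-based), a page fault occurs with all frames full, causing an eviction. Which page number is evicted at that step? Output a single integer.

Step 0: ref 3 -> FAULT, frames=[3,-]
Step 1: ref 3 -> HIT, frames=[3,-]
Step 2: ref 4 -> FAULT, frames=[3,4]
Step 3: ref 4 -> HIT, frames=[3,4]
Step 4: ref 2 -> FAULT, evict 3, frames=[2,4]
Step 5: ref 4 -> HIT, frames=[2,4]
Step 6: ref 4 -> HIT, frames=[2,4]
Step 7: ref 3 -> FAULT, evict 2, frames=[3,4]
At step 7: evicted page 2

Answer: 2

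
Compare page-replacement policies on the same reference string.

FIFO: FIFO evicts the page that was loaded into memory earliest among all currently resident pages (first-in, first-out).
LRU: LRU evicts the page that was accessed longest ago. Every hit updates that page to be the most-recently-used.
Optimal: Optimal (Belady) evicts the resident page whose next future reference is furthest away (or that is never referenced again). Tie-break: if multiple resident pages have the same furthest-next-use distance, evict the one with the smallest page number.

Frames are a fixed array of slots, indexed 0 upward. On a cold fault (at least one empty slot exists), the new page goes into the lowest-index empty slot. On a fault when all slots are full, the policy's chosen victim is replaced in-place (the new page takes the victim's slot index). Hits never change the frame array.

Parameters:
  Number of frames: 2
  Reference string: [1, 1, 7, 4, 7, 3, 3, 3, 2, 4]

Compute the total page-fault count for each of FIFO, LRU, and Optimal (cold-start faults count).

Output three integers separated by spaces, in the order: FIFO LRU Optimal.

--- FIFO ---
  step 0: ref 1 -> FAULT, frames=[1,-] (faults so far: 1)
  step 1: ref 1 -> HIT, frames=[1,-] (faults so far: 1)
  step 2: ref 7 -> FAULT, frames=[1,7] (faults so far: 2)
  step 3: ref 4 -> FAULT, evict 1, frames=[4,7] (faults so far: 3)
  step 4: ref 7 -> HIT, frames=[4,7] (faults so far: 3)
  step 5: ref 3 -> FAULT, evict 7, frames=[4,3] (faults so far: 4)
  step 6: ref 3 -> HIT, frames=[4,3] (faults so far: 4)
  step 7: ref 3 -> HIT, frames=[4,3] (faults so far: 4)
  step 8: ref 2 -> FAULT, evict 4, frames=[2,3] (faults so far: 5)
  step 9: ref 4 -> FAULT, evict 3, frames=[2,4] (faults so far: 6)
  FIFO total faults: 6
--- LRU ---
  step 0: ref 1 -> FAULT, frames=[1,-] (faults so far: 1)
  step 1: ref 1 -> HIT, frames=[1,-] (faults so far: 1)
  step 2: ref 7 -> FAULT, frames=[1,7] (faults so far: 2)
  step 3: ref 4 -> FAULT, evict 1, frames=[4,7] (faults so far: 3)
  step 4: ref 7 -> HIT, frames=[4,7] (faults so far: 3)
  step 5: ref 3 -> FAULT, evict 4, frames=[3,7] (faults so far: 4)
  step 6: ref 3 -> HIT, frames=[3,7] (faults so far: 4)
  step 7: ref 3 -> HIT, frames=[3,7] (faults so far: 4)
  step 8: ref 2 -> FAULT, evict 7, frames=[3,2] (faults so far: 5)
  step 9: ref 4 -> FAULT, evict 3, frames=[4,2] (faults so far: 6)
  LRU total faults: 6
--- Optimal ---
  step 0: ref 1 -> FAULT, frames=[1,-] (faults so far: 1)
  step 1: ref 1 -> HIT, frames=[1,-] (faults so far: 1)
  step 2: ref 7 -> FAULT, frames=[1,7] (faults so far: 2)
  step 3: ref 4 -> FAULT, evict 1, frames=[4,7] (faults so far: 3)
  step 4: ref 7 -> HIT, frames=[4,7] (faults so far: 3)
  step 5: ref 3 -> FAULT, evict 7, frames=[4,3] (faults so far: 4)
  step 6: ref 3 -> HIT, frames=[4,3] (faults so far: 4)
  step 7: ref 3 -> HIT, frames=[4,3] (faults so far: 4)
  step 8: ref 2 -> FAULT, evict 3, frames=[4,2] (faults so far: 5)
  step 9: ref 4 -> HIT, frames=[4,2] (faults so far: 5)
  Optimal total faults: 5

Answer: 6 6 5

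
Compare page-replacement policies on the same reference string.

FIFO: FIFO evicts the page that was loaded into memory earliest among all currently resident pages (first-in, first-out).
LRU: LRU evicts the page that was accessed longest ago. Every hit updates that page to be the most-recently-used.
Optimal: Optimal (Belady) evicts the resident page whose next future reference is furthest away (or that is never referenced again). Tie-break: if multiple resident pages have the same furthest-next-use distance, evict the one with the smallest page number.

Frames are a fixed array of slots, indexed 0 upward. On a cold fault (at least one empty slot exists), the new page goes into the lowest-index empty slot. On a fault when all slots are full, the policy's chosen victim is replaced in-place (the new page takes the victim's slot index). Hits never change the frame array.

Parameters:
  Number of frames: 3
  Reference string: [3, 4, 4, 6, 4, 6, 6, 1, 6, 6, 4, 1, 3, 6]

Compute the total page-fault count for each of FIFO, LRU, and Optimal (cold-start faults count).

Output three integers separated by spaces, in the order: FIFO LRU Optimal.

--- FIFO ---
  step 0: ref 3 -> FAULT, frames=[3,-,-] (faults so far: 1)
  step 1: ref 4 -> FAULT, frames=[3,4,-] (faults so far: 2)
  step 2: ref 4 -> HIT, frames=[3,4,-] (faults so far: 2)
  step 3: ref 6 -> FAULT, frames=[3,4,6] (faults so far: 3)
  step 4: ref 4 -> HIT, frames=[3,4,6] (faults so far: 3)
  step 5: ref 6 -> HIT, frames=[3,4,6] (faults so far: 3)
  step 6: ref 6 -> HIT, frames=[3,4,6] (faults so far: 3)
  step 7: ref 1 -> FAULT, evict 3, frames=[1,4,6] (faults so far: 4)
  step 8: ref 6 -> HIT, frames=[1,4,6] (faults so far: 4)
  step 9: ref 6 -> HIT, frames=[1,4,6] (faults so far: 4)
  step 10: ref 4 -> HIT, frames=[1,4,6] (faults so far: 4)
  step 11: ref 1 -> HIT, frames=[1,4,6] (faults so far: 4)
  step 12: ref 3 -> FAULT, evict 4, frames=[1,3,6] (faults so far: 5)
  step 13: ref 6 -> HIT, frames=[1,3,6] (faults so far: 5)
  FIFO total faults: 5
--- LRU ---
  step 0: ref 3 -> FAULT, frames=[3,-,-] (faults so far: 1)
  step 1: ref 4 -> FAULT, frames=[3,4,-] (faults so far: 2)
  step 2: ref 4 -> HIT, frames=[3,4,-] (faults so far: 2)
  step 3: ref 6 -> FAULT, frames=[3,4,6] (faults so far: 3)
  step 4: ref 4 -> HIT, frames=[3,4,6] (faults so far: 3)
  step 5: ref 6 -> HIT, frames=[3,4,6] (faults so far: 3)
  step 6: ref 6 -> HIT, frames=[3,4,6] (faults so far: 3)
  step 7: ref 1 -> FAULT, evict 3, frames=[1,4,6] (faults so far: 4)
  step 8: ref 6 -> HIT, frames=[1,4,6] (faults so far: 4)
  step 9: ref 6 -> HIT, frames=[1,4,6] (faults so far: 4)
  step 10: ref 4 -> HIT, frames=[1,4,6] (faults so far: 4)
  step 11: ref 1 -> HIT, frames=[1,4,6] (faults so far: 4)
  step 12: ref 3 -> FAULT, evict 6, frames=[1,4,3] (faults so far: 5)
  step 13: ref 6 -> FAULT, evict 4, frames=[1,6,3] (faults so far: 6)
  LRU total faults: 6
--- Optimal ---
  step 0: ref 3 -> FAULT, frames=[3,-,-] (faults so far: 1)
  step 1: ref 4 -> FAULT, frames=[3,4,-] (faults so far: 2)
  step 2: ref 4 -> HIT, frames=[3,4,-] (faults so far: 2)
  step 3: ref 6 -> FAULT, frames=[3,4,6] (faults so far: 3)
  step 4: ref 4 -> HIT, frames=[3,4,6] (faults so far: 3)
  step 5: ref 6 -> HIT, frames=[3,4,6] (faults so far: 3)
  step 6: ref 6 -> HIT, frames=[3,4,6] (faults so far: 3)
  step 7: ref 1 -> FAULT, evict 3, frames=[1,4,6] (faults so far: 4)
  step 8: ref 6 -> HIT, frames=[1,4,6] (faults so far: 4)
  step 9: ref 6 -> HIT, frames=[1,4,6] (faults so far: 4)
  step 10: ref 4 -> HIT, frames=[1,4,6] (faults so far: 4)
  step 11: ref 1 -> HIT, frames=[1,4,6] (faults so far: 4)
  step 12: ref 3 -> FAULT, evict 1, frames=[3,4,6] (faults so far: 5)
  step 13: ref 6 -> HIT, frames=[3,4,6] (faults so far: 5)
  Optimal total faults: 5

Answer: 5 6 5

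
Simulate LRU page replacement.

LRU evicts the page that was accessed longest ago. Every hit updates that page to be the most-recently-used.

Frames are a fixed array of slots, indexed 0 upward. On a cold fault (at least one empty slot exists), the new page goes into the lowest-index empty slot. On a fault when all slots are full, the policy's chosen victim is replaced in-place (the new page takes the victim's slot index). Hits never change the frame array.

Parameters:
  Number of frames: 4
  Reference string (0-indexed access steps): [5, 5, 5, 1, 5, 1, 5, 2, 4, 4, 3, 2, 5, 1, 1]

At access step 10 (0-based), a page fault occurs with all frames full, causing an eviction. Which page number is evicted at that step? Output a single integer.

Answer: 1

Derivation:
Step 0: ref 5 -> FAULT, frames=[5,-,-,-]
Step 1: ref 5 -> HIT, frames=[5,-,-,-]
Step 2: ref 5 -> HIT, frames=[5,-,-,-]
Step 3: ref 1 -> FAULT, frames=[5,1,-,-]
Step 4: ref 5 -> HIT, frames=[5,1,-,-]
Step 5: ref 1 -> HIT, frames=[5,1,-,-]
Step 6: ref 5 -> HIT, frames=[5,1,-,-]
Step 7: ref 2 -> FAULT, frames=[5,1,2,-]
Step 8: ref 4 -> FAULT, frames=[5,1,2,4]
Step 9: ref 4 -> HIT, frames=[5,1,2,4]
Step 10: ref 3 -> FAULT, evict 1, frames=[5,3,2,4]
At step 10: evicted page 1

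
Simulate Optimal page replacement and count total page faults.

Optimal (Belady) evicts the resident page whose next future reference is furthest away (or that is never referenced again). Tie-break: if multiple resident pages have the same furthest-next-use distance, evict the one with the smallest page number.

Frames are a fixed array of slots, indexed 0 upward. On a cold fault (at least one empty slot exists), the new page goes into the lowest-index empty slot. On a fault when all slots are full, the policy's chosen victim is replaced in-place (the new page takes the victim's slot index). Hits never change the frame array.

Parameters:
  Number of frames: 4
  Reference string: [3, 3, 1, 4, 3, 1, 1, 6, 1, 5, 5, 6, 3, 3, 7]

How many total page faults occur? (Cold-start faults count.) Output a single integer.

Step 0: ref 3 → FAULT, frames=[3,-,-,-]
Step 1: ref 3 → HIT, frames=[3,-,-,-]
Step 2: ref 1 → FAULT, frames=[3,1,-,-]
Step 3: ref 4 → FAULT, frames=[3,1,4,-]
Step 4: ref 3 → HIT, frames=[3,1,4,-]
Step 5: ref 1 → HIT, frames=[3,1,4,-]
Step 6: ref 1 → HIT, frames=[3,1,4,-]
Step 7: ref 6 → FAULT, frames=[3,1,4,6]
Step 8: ref 1 → HIT, frames=[3,1,4,6]
Step 9: ref 5 → FAULT (evict 1), frames=[3,5,4,6]
Step 10: ref 5 → HIT, frames=[3,5,4,6]
Step 11: ref 6 → HIT, frames=[3,5,4,6]
Step 12: ref 3 → HIT, frames=[3,5,4,6]
Step 13: ref 3 → HIT, frames=[3,5,4,6]
Step 14: ref 7 → FAULT (evict 3), frames=[7,5,4,6]
Total faults: 6

Answer: 6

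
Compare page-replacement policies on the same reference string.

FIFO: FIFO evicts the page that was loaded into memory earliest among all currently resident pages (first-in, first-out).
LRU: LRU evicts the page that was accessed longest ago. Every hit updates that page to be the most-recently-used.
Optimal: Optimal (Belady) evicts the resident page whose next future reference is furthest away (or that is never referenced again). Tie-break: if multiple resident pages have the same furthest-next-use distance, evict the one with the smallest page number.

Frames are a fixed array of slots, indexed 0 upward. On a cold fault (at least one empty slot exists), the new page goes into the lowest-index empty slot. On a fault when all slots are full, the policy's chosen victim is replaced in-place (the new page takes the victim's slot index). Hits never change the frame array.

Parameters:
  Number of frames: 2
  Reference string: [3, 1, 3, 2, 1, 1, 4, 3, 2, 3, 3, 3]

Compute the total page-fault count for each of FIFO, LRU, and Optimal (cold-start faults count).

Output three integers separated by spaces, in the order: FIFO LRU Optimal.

--- FIFO ---
  step 0: ref 3 -> FAULT, frames=[3,-] (faults so far: 1)
  step 1: ref 1 -> FAULT, frames=[3,1] (faults so far: 2)
  step 2: ref 3 -> HIT, frames=[3,1] (faults so far: 2)
  step 3: ref 2 -> FAULT, evict 3, frames=[2,1] (faults so far: 3)
  step 4: ref 1 -> HIT, frames=[2,1] (faults so far: 3)
  step 5: ref 1 -> HIT, frames=[2,1] (faults so far: 3)
  step 6: ref 4 -> FAULT, evict 1, frames=[2,4] (faults so far: 4)
  step 7: ref 3 -> FAULT, evict 2, frames=[3,4] (faults so far: 5)
  step 8: ref 2 -> FAULT, evict 4, frames=[3,2] (faults so far: 6)
  step 9: ref 3 -> HIT, frames=[3,2] (faults so far: 6)
  step 10: ref 3 -> HIT, frames=[3,2] (faults so far: 6)
  step 11: ref 3 -> HIT, frames=[3,2] (faults so far: 6)
  FIFO total faults: 6
--- LRU ---
  step 0: ref 3 -> FAULT, frames=[3,-] (faults so far: 1)
  step 1: ref 1 -> FAULT, frames=[3,1] (faults so far: 2)
  step 2: ref 3 -> HIT, frames=[3,1] (faults so far: 2)
  step 3: ref 2 -> FAULT, evict 1, frames=[3,2] (faults so far: 3)
  step 4: ref 1 -> FAULT, evict 3, frames=[1,2] (faults so far: 4)
  step 5: ref 1 -> HIT, frames=[1,2] (faults so far: 4)
  step 6: ref 4 -> FAULT, evict 2, frames=[1,4] (faults so far: 5)
  step 7: ref 3 -> FAULT, evict 1, frames=[3,4] (faults so far: 6)
  step 8: ref 2 -> FAULT, evict 4, frames=[3,2] (faults so far: 7)
  step 9: ref 3 -> HIT, frames=[3,2] (faults so far: 7)
  step 10: ref 3 -> HIT, frames=[3,2] (faults so far: 7)
  step 11: ref 3 -> HIT, frames=[3,2] (faults so far: 7)
  LRU total faults: 7
--- Optimal ---
  step 0: ref 3 -> FAULT, frames=[3,-] (faults so far: 1)
  step 1: ref 1 -> FAULT, frames=[3,1] (faults so far: 2)
  step 2: ref 3 -> HIT, frames=[3,1] (faults so far: 2)
  step 3: ref 2 -> FAULT, evict 3, frames=[2,1] (faults so far: 3)
  step 4: ref 1 -> HIT, frames=[2,1] (faults so far: 3)
  step 5: ref 1 -> HIT, frames=[2,1] (faults so far: 3)
  step 6: ref 4 -> FAULT, evict 1, frames=[2,4] (faults so far: 4)
  step 7: ref 3 -> FAULT, evict 4, frames=[2,3] (faults so far: 5)
  step 8: ref 2 -> HIT, frames=[2,3] (faults so far: 5)
  step 9: ref 3 -> HIT, frames=[2,3] (faults so far: 5)
  step 10: ref 3 -> HIT, frames=[2,3] (faults so far: 5)
  step 11: ref 3 -> HIT, frames=[2,3] (faults so far: 5)
  Optimal total faults: 5

Answer: 6 7 5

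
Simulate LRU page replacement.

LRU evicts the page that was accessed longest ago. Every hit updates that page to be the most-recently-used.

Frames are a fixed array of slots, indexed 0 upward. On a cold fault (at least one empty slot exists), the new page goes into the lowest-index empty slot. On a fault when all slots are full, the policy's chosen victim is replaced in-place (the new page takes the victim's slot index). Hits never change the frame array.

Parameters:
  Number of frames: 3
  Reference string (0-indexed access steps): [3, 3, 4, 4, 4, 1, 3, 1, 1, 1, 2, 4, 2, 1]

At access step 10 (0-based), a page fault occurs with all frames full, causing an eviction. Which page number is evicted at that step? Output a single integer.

Answer: 4

Derivation:
Step 0: ref 3 -> FAULT, frames=[3,-,-]
Step 1: ref 3 -> HIT, frames=[3,-,-]
Step 2: ref 4 -> FAULT, frames=[3,4,-]
Step 3: ref 4 -> HIT, frames=[3,4,-]
Step 4: ref 4 -> HIT, frames=[3,4,-]
Step 5: ref 1 -> FAULT, frames=[3,4,1]
Step 6: ref 3 -> HIT, frames=[3,4,1]
Step 7: ref 1 -> HIT, frames=[3,4,1]
Step 8: ref 1 -> HIT, frames=[3,4,1]
Step 9: ref 1 -> HIT, frames=[3,4,1]
Step 10: ref 2 -> FAULT, evict 4, frames=[3,2,1]
At step 10: evicted page 4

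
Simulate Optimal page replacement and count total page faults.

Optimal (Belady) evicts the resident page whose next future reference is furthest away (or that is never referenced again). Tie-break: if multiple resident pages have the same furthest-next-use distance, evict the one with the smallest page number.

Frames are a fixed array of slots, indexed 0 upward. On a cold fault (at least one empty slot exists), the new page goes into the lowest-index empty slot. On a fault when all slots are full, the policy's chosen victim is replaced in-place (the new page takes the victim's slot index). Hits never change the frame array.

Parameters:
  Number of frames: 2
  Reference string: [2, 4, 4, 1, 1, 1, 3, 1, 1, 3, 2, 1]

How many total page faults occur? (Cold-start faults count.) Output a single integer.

Answer: 5

Derivation:
Step 0: ref 2 → FAULT, frames=[2,-]
Step 1: ref 4 → FAULT, frames=[2,4]
Step 2: ref 4 → HIT, frames=[2,4]
Step 3: ref 1 → FAULT (evict 4), frames=[2,1]
Step 4: ref 1 → HIT, frames=[2,1]
Step 5: ref 1 → HIT, frames=[2,1]
Step 6: ref 3 → FAULT (evict 2), frames=[3,1]
Step 7: ref 1 → HIT, frames=[3,1]
Step 8: ref 1 → HIT, frames=[3,1]
Step 9: ref 3 → HIT, frames=[3,1]
Step 10: ref 2 → FAULT (evict 3), frames=[2,1]
Step 11: ref 1 → HIT, frames=[2,1]
Total faults: 5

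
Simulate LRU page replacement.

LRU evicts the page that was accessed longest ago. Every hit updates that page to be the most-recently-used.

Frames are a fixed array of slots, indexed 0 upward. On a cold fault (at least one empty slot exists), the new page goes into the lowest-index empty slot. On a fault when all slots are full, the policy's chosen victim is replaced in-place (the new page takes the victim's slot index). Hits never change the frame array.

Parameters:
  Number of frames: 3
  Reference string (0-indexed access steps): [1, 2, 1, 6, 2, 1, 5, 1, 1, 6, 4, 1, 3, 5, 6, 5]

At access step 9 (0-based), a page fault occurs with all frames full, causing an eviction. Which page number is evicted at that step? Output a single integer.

Step 0: ref 1 -> FAULT, frames=[1,-,-]
Step 1: ref 2 -> FAULT, frames=[1,2,-]
Step 2: ref 1 -> HIT, frames=[1,2,-]
Step 3: ref 6 -> FAULT, frames=[1,2,6]
Step 4: ref 2 -> HIT, frames=[1,2,6]
Step 5: ref 1 -> HIT, frames=[1,2,6]
Step 6: ref 5 -> FAULT, evict 6, frames=[1,2,5]
Step 7: ref 1 -> HIT, frames=[1,2,5]
Step 8: ref 1 -> HIT, frames=[1,2,5]
Step 9: ref 6 -> FAULT, evict 2, frames=[1,6,5]
At step 9: evicted page 2

Answer: 2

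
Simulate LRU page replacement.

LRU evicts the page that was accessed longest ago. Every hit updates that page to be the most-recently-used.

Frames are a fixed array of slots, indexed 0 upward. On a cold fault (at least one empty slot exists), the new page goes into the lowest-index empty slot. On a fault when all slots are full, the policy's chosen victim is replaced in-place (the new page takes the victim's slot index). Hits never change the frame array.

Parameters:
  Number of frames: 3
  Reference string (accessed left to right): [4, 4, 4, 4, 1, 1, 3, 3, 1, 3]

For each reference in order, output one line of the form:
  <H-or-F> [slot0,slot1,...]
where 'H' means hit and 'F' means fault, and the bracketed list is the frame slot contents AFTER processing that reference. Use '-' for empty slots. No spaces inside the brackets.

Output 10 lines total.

F [4,-,-]
H [4,-,-]
H [4,-,-]
H [4,-,-]
F [4,1,-]
H [4,1,-]
F [4,1,3]
H [4,1,3]
H [4,1,3]
H [4,1,3]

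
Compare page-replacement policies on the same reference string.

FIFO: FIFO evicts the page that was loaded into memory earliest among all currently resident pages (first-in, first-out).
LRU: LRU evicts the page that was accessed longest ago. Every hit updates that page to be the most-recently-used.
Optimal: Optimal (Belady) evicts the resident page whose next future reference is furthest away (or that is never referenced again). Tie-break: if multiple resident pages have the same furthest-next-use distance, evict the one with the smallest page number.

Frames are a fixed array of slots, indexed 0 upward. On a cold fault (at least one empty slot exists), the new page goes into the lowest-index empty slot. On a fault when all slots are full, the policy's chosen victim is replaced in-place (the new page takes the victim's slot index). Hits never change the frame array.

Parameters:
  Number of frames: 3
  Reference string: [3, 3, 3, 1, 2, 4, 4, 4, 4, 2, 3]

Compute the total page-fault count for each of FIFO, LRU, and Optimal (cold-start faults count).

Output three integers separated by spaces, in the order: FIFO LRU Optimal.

Answer: 5 5 4

Derivation:
--- FIFO ---
  step 0: ref 3 -> FAULT, frames=[3,-,-] (faults so far: 1)
  step 1: ref 3 -> HIT, frames=[3,-,-] (faults so far: 1)
  step 2: ref 3 -> HIT, frames=[3,-,-] (faults so far: 1)
  step 3: ref 1 -> FAULT, frames=[3,1,-] (faults so far: 2)
  step 4: ref 2 -> FAULT, frames=[3,1,2] (faults so far: 3)
  step 5: ref 4 -> FAULT, evict 3, frames=[4,1,2] (faults so far: 4)
  step 6: ref 4 -> HIT, frames=[4,1,2] (faults so far: 4)
  step 7: ref 4 -> HIT, frames=[4,1,2] (faults so far: 4)
  step 8: ref 4 -> HIT, frames=[4,1,2] (faults so far: 4)
  step 9: ref 2 -> HIT, frames=[4,1,2] (faults so far: 4)
  step 10: ref 3 -> FAULT, evict 1, frames=[4,3,2] (faults so far: 5)
  FIFO total faults: 5
--- LRU ---
  step 0: ref 3 -> FAULT, frames=[3,-,-] (faults so far: 1)
  step 1: ref 3 -> HIT, frames=[3,-,-] (faults so far: 1)
  step 2: ref 3 -> HIT, frames=[3,-,-] (faults so far: 1)
  step 3: ref 1 -> FAULT, frames=[3,1,-] (faults so far: 2)
  step 4: ref 2 -> FAULT, frames=[3,1,2] (faults so far: 3)
  step 5: ref 4 -> FAULT, evict 3, frames=[4,1,2] (faults so far: 4)
  step 6: ref 4 -> HIT, frames=[4,1,2] (faults so far: 4)
  step 7: ref 4 -> HIT, frames=[4,1,2] (faults so far: 4)
  step 8: ref 4 -> HIT, frames=[4,1,2] (faults so far: 4)
  step 9: ref 2 -> HIT, frames=[4,1,2] (faults so far: 4)
  step 10: ref 3 -> FAULT, evict 1, frames=[4,3,2] (faults so far: 5)
  LRU total faults: 5
--- Optimal ---
  step 0: ref 3 -> FAULT, frames=[3,-,-] (faults so far: 1)
  step 1: ref 3 -> HIT, frames=[3,-,-] (faults so far: 1)
  step 2: ref 3 -> HIT, frames=[3,-,-] (faults so far: 1)
  step 3: ref 1 -> FAULT, frames=[3,1,-] (faults so far: 2)
  step 4: ref 2 -> FAULT, frames=[3,1,2] (faults so far: 3)
  step 5: ref 4 -> FAULT, evict 1, frames=[3,4,2] (faults so far: 4)
  step 6: ref 4 -> HIT, frames=[3,4,2] (faults so far: 4)
  step 7: ref 4 -> HIT, frames=[3,4,2] (faults so far: 4)
  step 8: ref 4 -> HIT, frames=[3,4,2] (faults so far: 4)
  step 9: ref 2 -> HIT, frames=[3,4,2] (faults so far: 4)
  step 10: ref 3 -> HIT, frames=[3,4,2] (faults so far: 4)
  Optimal total faults: 4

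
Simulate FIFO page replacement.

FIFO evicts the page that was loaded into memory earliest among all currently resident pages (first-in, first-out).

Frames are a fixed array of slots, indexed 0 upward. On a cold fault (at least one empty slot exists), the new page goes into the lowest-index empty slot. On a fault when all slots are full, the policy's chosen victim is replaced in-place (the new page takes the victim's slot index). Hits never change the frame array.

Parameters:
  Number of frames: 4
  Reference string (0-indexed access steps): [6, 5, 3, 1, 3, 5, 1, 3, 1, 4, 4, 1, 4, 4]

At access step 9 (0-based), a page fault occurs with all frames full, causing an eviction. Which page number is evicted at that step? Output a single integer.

Step 0: ref 6 -> FAULT, frames=[6,-,-,-]
Step 1: ref 5 -> FAULT, frames=[6,5,-,-]
Step 2: ref 3 -> FAULT, frames=[6,5,3,-]
Step 3: ref 1 -> FAULT, frames=[6,5,3,1]
Step 4: ref 3 -> HIT, frames=[6,5,3,1]
Step 5: ref 5 -> HIT, frames=[6,5,3,1]
Step 6: ref 1 -> HIT, frames=[6,5,3,1]
Step 7: ref 3 -> HIT, frames=[6,5,3,1]
Step 8: ref 1 -> HIT, frames=[6,5,3,1]
Step 9: ref 4 -> FAULT, evict 6, frames=[4,5,3,1]
At step 9: evicted page 6

Answer: 6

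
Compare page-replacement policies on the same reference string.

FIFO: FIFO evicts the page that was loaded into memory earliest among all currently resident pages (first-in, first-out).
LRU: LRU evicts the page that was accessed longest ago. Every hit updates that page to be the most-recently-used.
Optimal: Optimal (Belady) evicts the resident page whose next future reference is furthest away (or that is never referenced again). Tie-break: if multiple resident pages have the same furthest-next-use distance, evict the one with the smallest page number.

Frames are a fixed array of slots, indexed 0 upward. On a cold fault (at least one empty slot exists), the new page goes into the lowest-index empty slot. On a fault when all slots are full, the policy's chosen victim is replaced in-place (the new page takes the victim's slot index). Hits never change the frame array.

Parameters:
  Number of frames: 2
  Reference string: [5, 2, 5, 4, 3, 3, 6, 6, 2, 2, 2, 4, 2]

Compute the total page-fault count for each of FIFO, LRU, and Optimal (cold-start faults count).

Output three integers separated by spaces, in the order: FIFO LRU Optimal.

--- FIFO ---
  step 0: ref 5 -> FAULT, frames=[5,-] (faults so far: 1)
  step 1: ref 2 -> FAULT, frames=[5,2] (faults so far: 2)
  step 2: ref 5 -> HIT, frames=[5,2] (faults so far: 2)
  step 3: ref 4 -> FAULT, evict 5, frames=[4,2] (faults so far: 3)
  step 4: ref 3 -> FAULT, evict 2, frames=[4,3] (faults so far: 4)
  step 5: ref 3 -> HIT, frames=[4,3] (faults so far: 4)
  step 6: ref 6 -> FAULT, evict 4, frames=[6,3] (faults so far: 5)
  step 7: ref 6 -> HIT, frames=[6,3] (faults so far: 5)
  step 8: ref 2 -> FAULT, evict 3, frames=[6,2] (faults so far: 6)
  step 9: ref 2 -> HIT, frames=[6,2] (faults so far: 6)
  step 10: ref 2 -> HIT, frames=[6,2] (faults so far: 6)
  step 11: ref 4 -> FAULT, evict 6, frames=[4,2] (faults so far: 7)
  step 12: ref 2 -> HIT, frames=[4,2] (faults so far: 7)
  FIFO total faults: 7
--- LRU ---
  step 0: ref 5 -> FAULT, frames=[5,-] (faults so far: 1)
  step 1: ref 2 -> FAULT, frames=[5,2] (faults so far: 2)
  step 2: ref 5 -> HIT, frames=[5,2] (faults so far: 2)
  step 3: ref 4 -> FAULT, evict 2, frames=[5,4] (faults so far: 3)
  step 4: ref 3 -> FAULT, evict 5, frames=[3,4] (faults so far: 4)
  step 5: ref 3 -> HIT, frames=[3,4] (faults so far: 4)
  step 6: ref 6 -> FAULT, evict 4, frames=[3,6] (faults so far: 5)
  step 7: ref 6 -> HIT, frames=[3,6] (faults so far: 5)
  step 8: ref 2 -> FAULT, evict 3, frames=[2,6] (faults so far: 6)
  step 9: ref 2 -> HIT, frames=[2,6] (faults so far: 6)
  step 10: ref 2 -> HIT, frames=[2,6] (faults so far: 6)
  step 11: ref 4 -> FAULT, evict 6, frames=[2,4] (faults so far: 7)
  step 12: ref 2 -> HIT, frames=[2,4] (faults so far: 7)
  LRU total faults: 7
--- Optimal ---
  step 0: ref 5 -> FAULT, frames=[5,-] (faults so far: 1)
  step 1: ref 2 -> FAULT, frames=[5,2] (faults so far: 2)
  step 2: ref 5 -> HIT, frames=[5,2] (faults so far: 2)
  step 3: ref 4 -> FAULT, evict 5, frames=[4,2] (faults so far: 3)
  step 4: ref 3 -> FAULT, evict 4, frames=[3,2] (faults so far: 4)
  step 5: ref 3 -> HIT, frames=[3,2] (faults so far: 4)
  step 6: ref 6 -> FAULT, evict 3, frames=[6,2] (faults so far: 5)
  step 7: ref 6 -> HIT, frames=[6,2] (faults so far: 5)
  step 8: ref 2 -> HIT, frames=[6,2] (faults so far: 5)
  step 9: ref 2 -> HIT, frames=[6,2] (faults so far: 5)
  step 10: ref 2 -> HIT, frames=[6,2] (faults so far: 5)
  step 11: ref 4 -> FAULT, evict 6, frames=[4,2] (faults so far: 6)
  step 12: ref 2 -> HIT, frames=[4,2] (faults so far: 6)
  Optimal total faults: 6

Answer: 7 7 6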